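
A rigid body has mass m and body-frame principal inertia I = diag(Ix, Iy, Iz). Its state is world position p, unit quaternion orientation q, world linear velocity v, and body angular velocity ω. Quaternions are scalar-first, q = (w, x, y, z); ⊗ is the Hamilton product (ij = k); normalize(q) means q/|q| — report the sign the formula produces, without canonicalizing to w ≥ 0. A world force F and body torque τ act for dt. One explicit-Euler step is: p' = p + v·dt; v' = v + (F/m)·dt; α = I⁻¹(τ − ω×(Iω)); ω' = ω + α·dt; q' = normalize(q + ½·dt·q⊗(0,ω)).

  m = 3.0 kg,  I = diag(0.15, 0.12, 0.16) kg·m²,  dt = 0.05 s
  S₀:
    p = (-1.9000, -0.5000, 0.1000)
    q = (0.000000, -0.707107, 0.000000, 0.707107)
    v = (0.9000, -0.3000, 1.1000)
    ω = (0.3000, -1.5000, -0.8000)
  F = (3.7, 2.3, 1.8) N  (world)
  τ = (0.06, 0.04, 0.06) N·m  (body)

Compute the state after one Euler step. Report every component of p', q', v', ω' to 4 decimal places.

angular accel α = (0.0800, 0.3133, 0.2906)
ω' = ω + α·dt = (0.3040, -1.4843, -0.7855)
q⊗(0,ω) = (0.7778177, 1.0606605, -0.3535535, 1.0606605)
q' = normalize(q + ½dt·q⊗(0,ω)) = (0.0194, -0.6800, -0.0088, 0.7329)
a = (1.2333, 0.7667, 0.6000)
new position p' = (-1.8550, -0.5150, 0.1550)
v + (F/m)dt = (0.9617, -0.2617, 1.1300)

p' = (-1.8550, -0.5150, 0.1550)
q' = (0.0194, -0.6800, -0.0088, 0.7329)
v' = (0.9617, -0.2617, 1.1300)
ω' = (0.3040, -1.4843, -0.7855)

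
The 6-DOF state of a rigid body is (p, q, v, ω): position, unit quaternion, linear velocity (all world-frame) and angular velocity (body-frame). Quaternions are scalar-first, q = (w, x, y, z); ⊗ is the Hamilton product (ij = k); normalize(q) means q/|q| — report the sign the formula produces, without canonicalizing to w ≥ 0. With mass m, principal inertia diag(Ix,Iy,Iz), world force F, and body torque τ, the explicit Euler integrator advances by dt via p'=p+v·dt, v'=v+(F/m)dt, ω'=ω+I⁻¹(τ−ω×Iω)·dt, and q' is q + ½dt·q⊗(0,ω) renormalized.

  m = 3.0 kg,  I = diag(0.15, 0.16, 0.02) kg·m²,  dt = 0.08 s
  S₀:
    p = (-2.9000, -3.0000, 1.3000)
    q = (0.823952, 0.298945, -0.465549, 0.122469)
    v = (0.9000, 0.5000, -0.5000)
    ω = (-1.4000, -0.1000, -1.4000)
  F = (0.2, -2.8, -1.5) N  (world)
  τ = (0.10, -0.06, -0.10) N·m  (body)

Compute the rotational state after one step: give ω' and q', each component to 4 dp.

ω' = (-1.3362, -0.2574, -1.8056)
q' = (0.8430, 0.2785, -0.4575, 0.0489)

gyro term ω×Iω = (-0.0196, 0.2548, 0.0014)
α = I⁻¹(τ − ω×Iω) = (0.7973, -1.9675, -5.0700)
new body rate ω' = (-1.3362, -0.2574, -1.8056)
q⊗(0,ω) = (0.5434247, -0.4895173, 0.1646712, -1.8351959)
updated quaternion q' = (0.8430, 0.2785, -0.4575, 0.0489)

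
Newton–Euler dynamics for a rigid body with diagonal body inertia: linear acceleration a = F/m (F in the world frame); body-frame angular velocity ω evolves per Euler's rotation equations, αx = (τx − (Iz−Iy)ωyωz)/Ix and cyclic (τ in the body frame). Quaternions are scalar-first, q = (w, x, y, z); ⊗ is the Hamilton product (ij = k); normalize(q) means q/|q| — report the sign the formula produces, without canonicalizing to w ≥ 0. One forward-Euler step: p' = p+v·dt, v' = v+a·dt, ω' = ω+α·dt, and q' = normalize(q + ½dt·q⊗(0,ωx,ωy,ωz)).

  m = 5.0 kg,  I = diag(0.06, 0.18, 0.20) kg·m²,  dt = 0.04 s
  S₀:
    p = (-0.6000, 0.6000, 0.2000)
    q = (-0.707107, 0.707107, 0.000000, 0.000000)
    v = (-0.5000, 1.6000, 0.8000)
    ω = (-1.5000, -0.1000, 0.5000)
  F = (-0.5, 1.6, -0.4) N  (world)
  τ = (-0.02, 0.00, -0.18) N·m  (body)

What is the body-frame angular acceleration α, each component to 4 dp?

α = (-0.3167, -0.5833, -0.9900)

gyro term ω×Iω = (-0.0010, 0.1050, 0.0180)
angular accel α = (-0.3167, -0.5833, -0.9900)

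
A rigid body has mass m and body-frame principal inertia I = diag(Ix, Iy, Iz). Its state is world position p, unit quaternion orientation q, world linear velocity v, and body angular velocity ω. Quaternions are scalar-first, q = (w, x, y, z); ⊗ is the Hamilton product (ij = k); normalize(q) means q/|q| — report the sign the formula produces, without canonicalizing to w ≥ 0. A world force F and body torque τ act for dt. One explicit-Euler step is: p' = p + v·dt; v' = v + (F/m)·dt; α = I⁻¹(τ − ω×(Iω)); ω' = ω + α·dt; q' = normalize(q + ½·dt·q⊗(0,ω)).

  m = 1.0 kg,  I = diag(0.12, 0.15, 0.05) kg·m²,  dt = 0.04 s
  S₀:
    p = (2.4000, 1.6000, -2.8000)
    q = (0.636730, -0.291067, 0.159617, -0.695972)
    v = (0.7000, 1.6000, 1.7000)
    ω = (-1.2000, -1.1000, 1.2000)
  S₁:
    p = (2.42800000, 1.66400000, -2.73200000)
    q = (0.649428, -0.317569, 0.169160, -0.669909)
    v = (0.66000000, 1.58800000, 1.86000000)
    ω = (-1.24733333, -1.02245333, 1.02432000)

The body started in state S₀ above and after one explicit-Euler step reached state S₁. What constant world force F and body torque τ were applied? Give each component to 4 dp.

v₁ − v₀ = (-0.04000000, -0.01200000, 0.16000000)
applied force F = (-1.0000, -0.3000, 4.0000)
rate change Δω = (-0.04733333, 0.07754667, -0.17568000)
I·α + gyro = (-0.0100, 0.1900, -0.1800)

F = (-1.0000, -0.3000, 4.0000)
τ = (-0.0100, 0.1900, -0.1800)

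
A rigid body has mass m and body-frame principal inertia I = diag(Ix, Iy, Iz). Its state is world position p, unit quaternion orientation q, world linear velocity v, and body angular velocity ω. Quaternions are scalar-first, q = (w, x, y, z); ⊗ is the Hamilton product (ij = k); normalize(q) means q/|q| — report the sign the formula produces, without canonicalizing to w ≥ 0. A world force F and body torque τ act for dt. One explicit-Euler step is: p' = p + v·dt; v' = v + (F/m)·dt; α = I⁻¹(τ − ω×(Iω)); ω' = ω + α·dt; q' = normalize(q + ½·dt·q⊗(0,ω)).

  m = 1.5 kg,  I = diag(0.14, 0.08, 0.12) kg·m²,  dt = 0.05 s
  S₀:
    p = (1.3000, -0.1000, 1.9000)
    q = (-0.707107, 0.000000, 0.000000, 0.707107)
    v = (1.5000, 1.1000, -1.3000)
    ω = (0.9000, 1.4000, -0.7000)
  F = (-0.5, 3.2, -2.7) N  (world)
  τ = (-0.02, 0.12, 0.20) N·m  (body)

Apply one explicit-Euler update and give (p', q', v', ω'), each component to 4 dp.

p' = (1.3750, -0.0450, 1.8350)
q' = (-0.6940, -0.0406, -0.0088, 0.7187)
v' = (1.4833, 1.2067, -1.3900)
ω' = (0.9069, 1.4829, -0.5852)

linear accel F/m = (-0.3333, 2.1333, -1.8000)
p + v·dt = (1.3750, -0.0450, 1.8350)
v + (F/m)dt = (1.4833, 1.2067, -1.3900)
α = I⁻¹(τ − ω×Iω) = (0.1371, 1.6575, 2.2967)
new body rate ω' = (0.9069, 1.4829, -0.5852)
Hamilton product q⊗(0,ω) = (0.4949749, -1.6263461, -0.3535535, 0.4949749)
q + ½dt·q⊗(0,ω), renormalized = (-0.6940, -0.0406, -0.0088, 0.7187)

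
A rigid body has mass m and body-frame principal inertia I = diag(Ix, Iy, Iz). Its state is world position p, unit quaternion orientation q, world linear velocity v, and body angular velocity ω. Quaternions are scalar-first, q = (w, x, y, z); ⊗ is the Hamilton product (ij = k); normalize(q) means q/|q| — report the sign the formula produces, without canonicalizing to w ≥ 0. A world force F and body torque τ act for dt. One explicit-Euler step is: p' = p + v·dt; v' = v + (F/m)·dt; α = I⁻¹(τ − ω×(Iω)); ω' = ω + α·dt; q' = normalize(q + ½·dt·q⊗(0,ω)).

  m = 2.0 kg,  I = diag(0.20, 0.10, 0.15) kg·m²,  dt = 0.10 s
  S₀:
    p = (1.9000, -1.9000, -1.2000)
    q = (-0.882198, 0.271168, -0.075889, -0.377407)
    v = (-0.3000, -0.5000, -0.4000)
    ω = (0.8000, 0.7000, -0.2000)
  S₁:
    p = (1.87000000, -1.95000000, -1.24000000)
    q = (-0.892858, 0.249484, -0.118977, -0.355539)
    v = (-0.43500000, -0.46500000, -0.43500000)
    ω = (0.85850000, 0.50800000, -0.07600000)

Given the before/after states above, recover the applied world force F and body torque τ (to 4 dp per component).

Δω = ω₁−ω₀ = (0.05850000, -0.19200000, 0.12400000)
gyro term ω₀×Iω₀ = (-0.0070, -0.0080, -0.0560)
I·α + gyro = (0.1100, -0.2000, 0.1300)
velocity change Δv = (-0.13500000, 0.03500000, -0.03500000)
m·(v₁−v₀)/dt = (-2.7000, 0.7000, -0.7000)

F = (-2.7000, 0.7000, -0.7000)
τ = (0.1100, -0.2000, 0.1300)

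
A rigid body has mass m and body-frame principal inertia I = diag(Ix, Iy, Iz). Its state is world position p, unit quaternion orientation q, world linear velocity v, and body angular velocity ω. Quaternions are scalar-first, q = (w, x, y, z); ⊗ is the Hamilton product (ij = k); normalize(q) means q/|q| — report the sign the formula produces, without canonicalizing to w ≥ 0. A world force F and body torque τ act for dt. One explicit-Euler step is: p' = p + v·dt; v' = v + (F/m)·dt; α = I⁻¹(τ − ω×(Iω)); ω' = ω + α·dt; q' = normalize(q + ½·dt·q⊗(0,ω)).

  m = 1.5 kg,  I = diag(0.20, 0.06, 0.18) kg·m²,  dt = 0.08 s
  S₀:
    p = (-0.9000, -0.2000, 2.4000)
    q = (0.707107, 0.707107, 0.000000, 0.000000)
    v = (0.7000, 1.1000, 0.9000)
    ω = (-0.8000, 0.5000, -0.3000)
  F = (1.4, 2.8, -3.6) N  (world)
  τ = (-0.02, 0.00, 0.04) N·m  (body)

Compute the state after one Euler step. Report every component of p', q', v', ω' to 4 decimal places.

p' = (-0.8440, -0.1120, 2.4720)
q' = (0.7292, 0.6839, 0.0226, 0.0057)
v' = (0.7747, 1.2493, 0.7080)
ω' = (-0.8008, 0.4936, -0.3071)

precession coupling ω×(Iω) = (-0.0180, 0.0048, 0.0560)
angular accel α = (-0.0100, -0.0800, -0.0889)
ω + α·dt = (-0.8008, 0.4936, -0.3071)
q⊗(0,ω) = (0.5656856, -0.5656856, 0.5656856, 0.1414214)
updated quaternion q' = (0.7292, 0.6839, 0.0226, 0.0057)
linear accel F/m = (0.9333, 1.8667, -2.4000)
p' = p + v·dt = (-0.8440, -0.1120, 2.4720)
v + (F/m)dt = (0.7747, 1.2493, 0.7080)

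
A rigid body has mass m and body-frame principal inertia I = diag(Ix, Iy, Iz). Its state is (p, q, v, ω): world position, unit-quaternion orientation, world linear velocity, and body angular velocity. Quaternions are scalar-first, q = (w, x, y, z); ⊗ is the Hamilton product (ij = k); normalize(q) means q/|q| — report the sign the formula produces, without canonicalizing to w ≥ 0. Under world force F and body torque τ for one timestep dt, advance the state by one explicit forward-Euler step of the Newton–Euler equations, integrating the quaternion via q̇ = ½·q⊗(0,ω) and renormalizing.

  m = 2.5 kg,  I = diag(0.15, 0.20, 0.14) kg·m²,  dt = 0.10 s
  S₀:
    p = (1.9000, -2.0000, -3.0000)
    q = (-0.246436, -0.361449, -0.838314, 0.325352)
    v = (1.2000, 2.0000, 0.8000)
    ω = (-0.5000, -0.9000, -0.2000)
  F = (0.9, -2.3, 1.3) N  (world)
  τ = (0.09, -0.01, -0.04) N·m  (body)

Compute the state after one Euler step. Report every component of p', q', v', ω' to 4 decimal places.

a = F/m = (0.3600, -0.9200, 0.5200)
p' = p + v·dt = (2.0200, -1.8000, -2.9200)
v + (F/m)dt = (1.2360, 1.9080, 0.8520)
precession coupling ω×(Iω) = (-0.0108, 0.0010, 0.0225)
angular accel α = (0.6720, -0.0550, -0.4464)
ω' = ω + α·dt = (-0.4328, -0.9055, -0.2446)
2q̇ = q⊗(0,ω) = (-0.8701367, 0.5836976, -0.0131734, -0.0445657)
q' = normalize(q + ½dt·q⊗(0,ω)) = (-0.2895, -0.3318, -0.8378, 0.3227)

p' = (2.0200, -1.8000, -2.9200)
q' = (-0.2895, -0.3318, -0.8378, 0.3227)
v' = (1.2360, 1.9080, 0.8520)
ω' = (-0.4328, -0.9055, -0.2446)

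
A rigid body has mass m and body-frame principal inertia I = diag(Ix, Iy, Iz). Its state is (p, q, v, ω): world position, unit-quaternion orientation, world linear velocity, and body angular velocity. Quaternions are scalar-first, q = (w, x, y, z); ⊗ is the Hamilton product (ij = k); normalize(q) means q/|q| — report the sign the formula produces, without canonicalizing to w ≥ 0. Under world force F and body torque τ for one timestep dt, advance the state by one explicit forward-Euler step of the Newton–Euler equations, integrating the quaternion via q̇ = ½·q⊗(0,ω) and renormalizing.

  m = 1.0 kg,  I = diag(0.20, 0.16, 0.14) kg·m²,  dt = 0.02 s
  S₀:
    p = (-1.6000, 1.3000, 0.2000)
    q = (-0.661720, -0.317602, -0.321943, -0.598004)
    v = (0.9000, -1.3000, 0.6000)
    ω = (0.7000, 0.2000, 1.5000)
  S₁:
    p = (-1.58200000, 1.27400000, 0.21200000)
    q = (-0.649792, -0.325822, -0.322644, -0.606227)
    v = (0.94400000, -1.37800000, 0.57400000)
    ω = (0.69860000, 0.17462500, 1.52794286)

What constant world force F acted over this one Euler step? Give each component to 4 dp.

v₁ − v₀ = (0.04400000, -0.07800000, -0.02600000)
m·(v₁−v₀)/dt = (2.2000, -3.9000, -1.3000)

F = (2.2000, -3.9000, -1.3000)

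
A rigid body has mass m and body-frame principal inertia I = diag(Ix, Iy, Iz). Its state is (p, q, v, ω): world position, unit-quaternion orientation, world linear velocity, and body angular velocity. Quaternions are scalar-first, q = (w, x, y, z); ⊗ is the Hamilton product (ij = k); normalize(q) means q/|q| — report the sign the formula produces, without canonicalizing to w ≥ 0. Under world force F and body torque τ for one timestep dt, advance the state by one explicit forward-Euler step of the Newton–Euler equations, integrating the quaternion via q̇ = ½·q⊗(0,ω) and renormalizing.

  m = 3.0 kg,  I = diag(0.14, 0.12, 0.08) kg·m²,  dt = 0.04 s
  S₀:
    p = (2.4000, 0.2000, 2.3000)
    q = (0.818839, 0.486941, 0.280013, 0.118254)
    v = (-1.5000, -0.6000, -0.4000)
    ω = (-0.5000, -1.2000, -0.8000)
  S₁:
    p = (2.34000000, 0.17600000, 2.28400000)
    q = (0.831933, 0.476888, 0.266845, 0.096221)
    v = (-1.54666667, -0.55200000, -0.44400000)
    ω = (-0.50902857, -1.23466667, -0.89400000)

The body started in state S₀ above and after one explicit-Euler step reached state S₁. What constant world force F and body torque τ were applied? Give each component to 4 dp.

F = (-3.5000, 3.6000, -3.3000)
τ = (-0.0700, -0.0800, -0.2000)

velocity change Δv = (-0.04666667, 0.04800000, -0.04400000)
F = m·Δv/dt = (-3.5000, 3.6000, -3.3000)
rate change Δω = (-0.00902857, -0.03466667, -0.09400000)
precession coupling = (-0.0384, 0.0240, -0.0120)
I·α + gyro = (-0.0700, -0.0800, -0.2000)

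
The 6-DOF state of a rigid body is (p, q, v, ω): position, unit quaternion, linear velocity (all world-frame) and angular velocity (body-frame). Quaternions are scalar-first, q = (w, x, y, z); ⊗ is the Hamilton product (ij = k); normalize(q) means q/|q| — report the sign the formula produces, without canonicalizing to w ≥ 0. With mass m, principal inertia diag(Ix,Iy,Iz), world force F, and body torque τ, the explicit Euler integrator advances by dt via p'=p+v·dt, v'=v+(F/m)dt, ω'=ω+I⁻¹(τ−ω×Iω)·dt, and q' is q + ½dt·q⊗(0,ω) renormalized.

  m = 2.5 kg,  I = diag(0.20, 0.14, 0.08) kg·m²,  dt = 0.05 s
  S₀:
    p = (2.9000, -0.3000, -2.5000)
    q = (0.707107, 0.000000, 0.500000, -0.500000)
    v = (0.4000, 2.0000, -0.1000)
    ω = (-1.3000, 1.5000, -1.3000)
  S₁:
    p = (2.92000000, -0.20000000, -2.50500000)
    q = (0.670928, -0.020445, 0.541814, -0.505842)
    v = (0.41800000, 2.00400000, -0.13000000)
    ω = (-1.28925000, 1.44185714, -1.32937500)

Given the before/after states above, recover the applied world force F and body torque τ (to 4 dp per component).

Δv = v₁−v₀ = (0.01800000, 0.00400000, -0.03000000)
m·(v₁−v₀)/dt = (0.9000, 0.2000, -1.5000)
Δω = ω₁−ω₀ = (0.01075000, -0.05814286, -0.02937500)
precession coupling = (0.1170, 0.2028, 0.1170)
applied torque τ = (0.1600, 0.0400, 0.0700)

F = (0.9000, 0.2000, -1.5000)
τ = (0.1600, 0.0400, 0.0700)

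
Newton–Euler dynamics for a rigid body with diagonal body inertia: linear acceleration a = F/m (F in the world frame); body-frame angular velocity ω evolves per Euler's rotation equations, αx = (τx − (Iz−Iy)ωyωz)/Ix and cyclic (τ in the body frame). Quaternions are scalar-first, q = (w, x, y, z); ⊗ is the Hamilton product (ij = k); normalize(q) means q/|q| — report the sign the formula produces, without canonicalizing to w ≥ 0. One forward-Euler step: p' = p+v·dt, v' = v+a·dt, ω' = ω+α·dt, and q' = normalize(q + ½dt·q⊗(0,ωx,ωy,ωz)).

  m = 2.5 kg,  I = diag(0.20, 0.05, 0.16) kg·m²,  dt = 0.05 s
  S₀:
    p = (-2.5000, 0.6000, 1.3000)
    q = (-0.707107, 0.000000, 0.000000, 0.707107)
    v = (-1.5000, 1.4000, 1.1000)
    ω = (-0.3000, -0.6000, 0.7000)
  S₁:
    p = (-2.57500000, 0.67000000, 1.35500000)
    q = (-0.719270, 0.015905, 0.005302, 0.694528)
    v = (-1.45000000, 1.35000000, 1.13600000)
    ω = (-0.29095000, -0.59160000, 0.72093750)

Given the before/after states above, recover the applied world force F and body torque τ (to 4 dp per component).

F = (2.5000, -2.5000, 1.8000)
τ = (-0.0100, 0.0000, 0.0400)

velocity change Δv = (0.05000000, -0.05000000, 0.03600000)
applied force F = (2.5000, -2.5000, 1.8000)
ω₁ − ω₀ = (0.00905000, 0.00840000, 0.02093750)
gyro term ω₀×Iω₀ = (-0.0462, -0.0084, -0.0270)
τ = I·(Δω/dt) + ω₀×(Iω₀) = (-0.0100, 0.0000, 0.0400)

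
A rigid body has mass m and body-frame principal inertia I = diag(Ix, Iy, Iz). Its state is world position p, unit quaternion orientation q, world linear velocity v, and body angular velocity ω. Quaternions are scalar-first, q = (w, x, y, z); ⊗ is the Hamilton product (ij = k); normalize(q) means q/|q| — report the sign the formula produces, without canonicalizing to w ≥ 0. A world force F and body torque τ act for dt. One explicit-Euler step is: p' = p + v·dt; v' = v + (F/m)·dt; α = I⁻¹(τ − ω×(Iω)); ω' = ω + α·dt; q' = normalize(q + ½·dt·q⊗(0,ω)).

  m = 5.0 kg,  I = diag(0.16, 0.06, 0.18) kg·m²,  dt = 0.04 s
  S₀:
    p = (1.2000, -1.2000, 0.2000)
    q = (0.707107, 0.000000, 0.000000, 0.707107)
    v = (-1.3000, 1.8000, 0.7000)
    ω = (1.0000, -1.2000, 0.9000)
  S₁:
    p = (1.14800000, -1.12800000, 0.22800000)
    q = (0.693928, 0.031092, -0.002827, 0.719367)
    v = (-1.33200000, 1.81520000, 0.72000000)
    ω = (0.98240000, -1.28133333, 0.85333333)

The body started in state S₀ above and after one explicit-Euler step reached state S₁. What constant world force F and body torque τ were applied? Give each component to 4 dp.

F = (-4.0000, 1.9000, 2.5000)
τ = (-0.2000, -0.1400, -0.0900)

v₁ − v₀ = (-0.03200000, 0.01520000, 0.02000000)
applied force F = (-4.0000, 1.9000, 2.5000)
ω₁ − ω₀ = (-0.01760000, -0.08133333, -0.04666667)
precession coupling = (-0.1296, -0.0180, 0.1200)
I·α + gyro = (-0.2000, -0.1400, -0.0900)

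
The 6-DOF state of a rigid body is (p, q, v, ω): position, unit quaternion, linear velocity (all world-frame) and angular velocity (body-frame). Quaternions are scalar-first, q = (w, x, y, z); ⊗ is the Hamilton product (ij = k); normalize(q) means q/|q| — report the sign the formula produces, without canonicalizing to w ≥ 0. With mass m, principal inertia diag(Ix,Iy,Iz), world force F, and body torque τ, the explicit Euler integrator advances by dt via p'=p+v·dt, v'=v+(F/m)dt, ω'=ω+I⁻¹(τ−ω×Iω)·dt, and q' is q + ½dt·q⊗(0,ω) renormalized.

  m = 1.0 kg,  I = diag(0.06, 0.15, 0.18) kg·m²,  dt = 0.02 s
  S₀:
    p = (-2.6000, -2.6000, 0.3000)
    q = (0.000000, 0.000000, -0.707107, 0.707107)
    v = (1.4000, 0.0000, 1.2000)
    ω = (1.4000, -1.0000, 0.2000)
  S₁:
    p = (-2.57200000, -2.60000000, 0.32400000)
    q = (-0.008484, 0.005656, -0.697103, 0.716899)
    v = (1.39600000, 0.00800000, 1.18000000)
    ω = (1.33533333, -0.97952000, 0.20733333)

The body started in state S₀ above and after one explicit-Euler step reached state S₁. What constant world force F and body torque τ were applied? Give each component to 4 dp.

Δv = v₁−v₀ = (-0.00400000, 0.00800000, -0.02000000)
applied force F = (-0.2000, 0.4000, -1.0000)
Δω = ω₁−ω₀ = (-0.06466667, 0.02048000, 0.00733333)
precession coupling = (-0.0060, -0.0336, -0.1260)
I·α + gyro = (-0.2000, 0.1200, -0.0600)

F = (-0.2000, 0.4000, -1.0000)
τ = (-0.2000, 0.1200, -0.0600)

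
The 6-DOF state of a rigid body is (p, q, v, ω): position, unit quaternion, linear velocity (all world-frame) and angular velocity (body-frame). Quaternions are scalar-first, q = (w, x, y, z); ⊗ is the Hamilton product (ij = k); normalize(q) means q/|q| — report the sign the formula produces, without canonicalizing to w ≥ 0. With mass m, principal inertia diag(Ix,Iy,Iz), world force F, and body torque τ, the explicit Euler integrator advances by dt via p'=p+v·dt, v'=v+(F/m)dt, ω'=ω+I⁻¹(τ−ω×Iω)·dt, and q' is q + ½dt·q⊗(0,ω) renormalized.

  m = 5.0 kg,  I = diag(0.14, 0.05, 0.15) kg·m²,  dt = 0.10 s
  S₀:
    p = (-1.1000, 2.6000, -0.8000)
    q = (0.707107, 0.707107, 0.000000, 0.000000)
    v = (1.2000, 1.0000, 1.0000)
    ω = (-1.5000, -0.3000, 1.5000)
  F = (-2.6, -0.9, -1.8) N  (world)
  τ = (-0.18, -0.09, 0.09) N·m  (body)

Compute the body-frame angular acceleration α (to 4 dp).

precession coupling ω×(Iω) = (-0.0450, 0.0225, -0.0405)
α = I⁻¹(τ − ω×Iω) = (-0.9643, -2.2500, 0.8700)

α = (-0.9643, -2.2500, 0.8700)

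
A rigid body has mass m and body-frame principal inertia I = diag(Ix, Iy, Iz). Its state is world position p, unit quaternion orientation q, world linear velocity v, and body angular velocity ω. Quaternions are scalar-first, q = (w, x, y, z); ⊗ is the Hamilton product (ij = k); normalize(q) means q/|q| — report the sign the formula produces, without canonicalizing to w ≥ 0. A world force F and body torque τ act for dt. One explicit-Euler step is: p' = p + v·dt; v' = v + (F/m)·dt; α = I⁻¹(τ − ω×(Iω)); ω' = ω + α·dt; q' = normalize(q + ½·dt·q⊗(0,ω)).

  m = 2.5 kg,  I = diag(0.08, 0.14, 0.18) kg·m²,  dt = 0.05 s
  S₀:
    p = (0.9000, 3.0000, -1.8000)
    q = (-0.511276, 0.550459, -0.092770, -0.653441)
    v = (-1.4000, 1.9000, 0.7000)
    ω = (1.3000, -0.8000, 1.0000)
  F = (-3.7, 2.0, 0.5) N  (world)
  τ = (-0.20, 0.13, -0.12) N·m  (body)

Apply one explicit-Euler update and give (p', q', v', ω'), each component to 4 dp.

ω×(Iω) gyroscopic = (-0.0320, -0.1300, -0.0624)
angular accel α = (-2.1000, 1.8571, -0.3200)
new body rate ω' = (1.1950, -0.7071, 0.9840)
Hamilton product q⊗(0,ω) = (-0.1363717, -1.2801816, -0.9909115, -0.8310422)
q + ½dt·q⊗(0,ω), renormalized = (-0.5142, 0.5179, -0.1174, -0.6735)
p + v·dt = (0.8300, 3.0950, -1.7650)
v' = v + a·dt = (-1.4740, 1.9400, 0.7100)

p' = (0.8300, 3.0950, -1.7650)
q' = (-0.5142, 0.5179, -0.1174, -0.6735)
v' = (-1.4740, 1.9400, 0.7100)
ω' = (1.1950, -0.7071, 0.9840)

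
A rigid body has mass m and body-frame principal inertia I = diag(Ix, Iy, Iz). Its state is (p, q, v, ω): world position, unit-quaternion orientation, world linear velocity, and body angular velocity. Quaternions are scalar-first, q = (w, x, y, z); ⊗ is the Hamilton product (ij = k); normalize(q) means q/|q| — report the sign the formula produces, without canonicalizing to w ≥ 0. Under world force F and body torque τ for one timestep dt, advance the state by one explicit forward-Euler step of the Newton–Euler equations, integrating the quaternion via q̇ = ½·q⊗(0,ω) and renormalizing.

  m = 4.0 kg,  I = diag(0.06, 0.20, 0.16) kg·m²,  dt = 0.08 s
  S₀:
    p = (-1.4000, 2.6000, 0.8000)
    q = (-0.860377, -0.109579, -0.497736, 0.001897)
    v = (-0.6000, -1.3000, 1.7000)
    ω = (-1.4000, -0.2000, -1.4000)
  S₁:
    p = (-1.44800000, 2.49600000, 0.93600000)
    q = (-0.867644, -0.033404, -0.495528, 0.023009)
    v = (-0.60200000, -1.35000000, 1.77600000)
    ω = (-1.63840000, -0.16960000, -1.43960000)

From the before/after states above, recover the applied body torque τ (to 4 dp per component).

rate change Δω = (-0.23840000, 0.03040000, -0.03960000)
precession coupling = (-0.0112, -0.1960, 0.0392)
applied torque τ = (-0.1900, -0.1200, -0.0400)

τ = (-0.1900, -0.1200, -0.0400)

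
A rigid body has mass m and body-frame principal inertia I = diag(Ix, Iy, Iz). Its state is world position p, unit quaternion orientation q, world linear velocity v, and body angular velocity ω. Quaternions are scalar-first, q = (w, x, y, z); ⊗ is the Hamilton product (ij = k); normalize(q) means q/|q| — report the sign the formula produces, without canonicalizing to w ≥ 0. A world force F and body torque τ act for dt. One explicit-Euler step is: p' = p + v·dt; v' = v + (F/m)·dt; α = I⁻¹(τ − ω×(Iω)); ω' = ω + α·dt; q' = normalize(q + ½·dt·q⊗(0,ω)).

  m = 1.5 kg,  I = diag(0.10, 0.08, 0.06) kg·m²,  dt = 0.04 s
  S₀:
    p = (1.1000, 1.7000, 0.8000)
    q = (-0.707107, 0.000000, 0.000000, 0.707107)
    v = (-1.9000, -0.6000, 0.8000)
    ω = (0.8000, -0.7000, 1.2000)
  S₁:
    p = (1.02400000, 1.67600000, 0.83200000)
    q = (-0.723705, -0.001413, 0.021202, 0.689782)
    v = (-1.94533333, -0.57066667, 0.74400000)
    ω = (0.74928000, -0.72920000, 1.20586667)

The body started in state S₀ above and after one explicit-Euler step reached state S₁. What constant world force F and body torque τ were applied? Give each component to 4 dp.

F = (-1.7000, 1.1000, -2.1000)
τ = (-0.1100, -0.0200, 0.0200)

v₁ − v₀ = (-0.04533333, 0.02933333, -0.05600000)
m·(v₁−v₀)/dt = (-1.7000, 1.1000, -2.1000)
Δω = ω₁−ω₀ = (-0.05072000, -0.02920000, 0.00586667)
ω₀×(Iω₀) = (0.0168, 0.0384, 0.0112)
I·α + gyro = (-0.1100, -0.0200, 0.0200)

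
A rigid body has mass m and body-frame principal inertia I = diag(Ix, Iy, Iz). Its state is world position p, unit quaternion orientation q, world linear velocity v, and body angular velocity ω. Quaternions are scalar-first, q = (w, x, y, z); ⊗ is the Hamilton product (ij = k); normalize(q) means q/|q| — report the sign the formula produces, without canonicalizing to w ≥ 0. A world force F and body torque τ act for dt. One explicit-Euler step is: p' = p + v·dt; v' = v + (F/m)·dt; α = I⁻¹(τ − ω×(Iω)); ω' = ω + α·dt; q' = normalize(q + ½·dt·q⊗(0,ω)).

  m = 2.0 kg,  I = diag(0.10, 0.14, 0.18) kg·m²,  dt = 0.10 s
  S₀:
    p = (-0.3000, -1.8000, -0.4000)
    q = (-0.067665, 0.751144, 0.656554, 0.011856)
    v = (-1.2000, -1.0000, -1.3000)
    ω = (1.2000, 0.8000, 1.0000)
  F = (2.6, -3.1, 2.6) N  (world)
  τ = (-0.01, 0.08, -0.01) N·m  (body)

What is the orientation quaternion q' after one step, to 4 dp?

q⊗(0,ω) = (-1.4384720, 0.5658712, -0.7910488, -0.2546146)
updated quaternion q' = (-0.1391, 0.7765, 0.6146, -0.0009)

q' = (-0.1391, 0.7765, 0.6146, -0.0009)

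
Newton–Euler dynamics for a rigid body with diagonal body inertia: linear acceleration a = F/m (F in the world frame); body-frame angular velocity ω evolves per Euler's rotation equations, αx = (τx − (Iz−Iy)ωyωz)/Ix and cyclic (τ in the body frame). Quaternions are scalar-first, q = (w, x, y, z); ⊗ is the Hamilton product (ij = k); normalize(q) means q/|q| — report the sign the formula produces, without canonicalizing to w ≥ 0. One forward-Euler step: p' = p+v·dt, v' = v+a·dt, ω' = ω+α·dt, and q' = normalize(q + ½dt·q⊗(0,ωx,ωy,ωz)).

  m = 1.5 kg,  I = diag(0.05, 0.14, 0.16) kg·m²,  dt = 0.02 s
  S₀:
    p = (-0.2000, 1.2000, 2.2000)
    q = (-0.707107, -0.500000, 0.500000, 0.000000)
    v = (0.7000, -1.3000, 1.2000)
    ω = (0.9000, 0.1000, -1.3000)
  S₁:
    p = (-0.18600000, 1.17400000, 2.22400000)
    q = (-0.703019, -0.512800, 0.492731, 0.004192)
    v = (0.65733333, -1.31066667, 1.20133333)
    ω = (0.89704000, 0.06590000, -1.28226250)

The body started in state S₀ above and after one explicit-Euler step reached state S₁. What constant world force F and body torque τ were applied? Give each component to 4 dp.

rate change Δω = (-0.00296000, -0.03410000, 0.01773750)
ω₀×(Iω₀) = (-0.0026, 0.1287, 0.0081)
τ = I·(Δω/dt) + ω₀×(Iω₀) = (-0.0100, -0.1100, 0.1500)
Δv = v₁−v₀ = (-0.04266667, -0.01066667, 0.00133333)
m·(v₁−v₀)/dt = (-3.2000, -0.8000, 0.1000)

F = (-3.2000, -0.8000, 0.1000)
τ = (-0.0100, -0.1100, 0.1500)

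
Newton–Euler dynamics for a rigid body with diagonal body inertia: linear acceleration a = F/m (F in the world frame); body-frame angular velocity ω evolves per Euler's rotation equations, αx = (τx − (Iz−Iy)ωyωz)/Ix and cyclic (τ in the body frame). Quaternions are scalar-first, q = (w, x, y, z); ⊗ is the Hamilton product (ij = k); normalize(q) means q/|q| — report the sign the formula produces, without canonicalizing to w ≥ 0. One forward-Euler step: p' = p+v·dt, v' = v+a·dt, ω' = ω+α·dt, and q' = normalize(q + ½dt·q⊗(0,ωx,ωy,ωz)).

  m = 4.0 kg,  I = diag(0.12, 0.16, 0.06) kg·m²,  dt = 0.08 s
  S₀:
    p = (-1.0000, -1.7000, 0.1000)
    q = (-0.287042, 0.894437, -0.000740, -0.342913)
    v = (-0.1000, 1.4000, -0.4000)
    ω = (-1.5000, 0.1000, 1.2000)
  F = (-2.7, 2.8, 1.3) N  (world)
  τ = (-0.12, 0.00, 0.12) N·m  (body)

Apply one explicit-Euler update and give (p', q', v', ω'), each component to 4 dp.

ω×(Iω) gyroscopic = (-0.0120, -0.1080, -0.0060)
α = I⁻¹(τ − ω×Iω) = (-0.9000, 0.6750, 2.1000)
ω + α·dt = (-1.5720, 0.1540, 1.3680)
q⊗(0,ω) = (1.7532251, 0.4639663, -0.5876591, -0.2561167)
q' = normalize(q + ½dt·q⊗(0,ω)) = (-0.2163, 0.9103, -0.0242, -0.3521)
p + v·dt = (-1.0080, -1.5880, 0.0680)
v + (F/m)dt = (-0.1540, 1.4560, -0.3740)

p' = (-1.0080, -1.5880, 0.0680)
q' = (-0.2163, 0.9103, -0.0242, -0.3521)
v' = (-0.1540, 1.4560, -0.3740)
ω' = (-1.5720, 0.1540, 1.3680)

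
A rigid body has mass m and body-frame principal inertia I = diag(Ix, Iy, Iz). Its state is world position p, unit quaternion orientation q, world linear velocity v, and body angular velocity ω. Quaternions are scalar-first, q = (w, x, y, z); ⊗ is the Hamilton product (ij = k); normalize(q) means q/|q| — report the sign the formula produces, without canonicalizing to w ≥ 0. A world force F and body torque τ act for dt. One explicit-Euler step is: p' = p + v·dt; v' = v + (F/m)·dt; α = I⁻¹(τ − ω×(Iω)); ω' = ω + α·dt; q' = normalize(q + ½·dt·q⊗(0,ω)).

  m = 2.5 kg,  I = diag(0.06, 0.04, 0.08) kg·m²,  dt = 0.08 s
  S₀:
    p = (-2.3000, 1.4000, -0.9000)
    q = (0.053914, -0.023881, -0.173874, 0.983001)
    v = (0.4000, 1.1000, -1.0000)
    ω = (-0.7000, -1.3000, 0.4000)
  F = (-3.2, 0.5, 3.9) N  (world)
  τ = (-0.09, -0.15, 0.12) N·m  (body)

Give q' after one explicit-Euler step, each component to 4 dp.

2q̇ = q⊗(0,ω) = (-0.6359533, 1.1706119, -0.7486365, -0.0691009)
q' = normalize(q + ½dt·q⊗(0,ω)) = (0.0284, 0.0229, -0.2034, 0.9784)

q' = (0.0284, 0.0229, -0.2034, 0.9784)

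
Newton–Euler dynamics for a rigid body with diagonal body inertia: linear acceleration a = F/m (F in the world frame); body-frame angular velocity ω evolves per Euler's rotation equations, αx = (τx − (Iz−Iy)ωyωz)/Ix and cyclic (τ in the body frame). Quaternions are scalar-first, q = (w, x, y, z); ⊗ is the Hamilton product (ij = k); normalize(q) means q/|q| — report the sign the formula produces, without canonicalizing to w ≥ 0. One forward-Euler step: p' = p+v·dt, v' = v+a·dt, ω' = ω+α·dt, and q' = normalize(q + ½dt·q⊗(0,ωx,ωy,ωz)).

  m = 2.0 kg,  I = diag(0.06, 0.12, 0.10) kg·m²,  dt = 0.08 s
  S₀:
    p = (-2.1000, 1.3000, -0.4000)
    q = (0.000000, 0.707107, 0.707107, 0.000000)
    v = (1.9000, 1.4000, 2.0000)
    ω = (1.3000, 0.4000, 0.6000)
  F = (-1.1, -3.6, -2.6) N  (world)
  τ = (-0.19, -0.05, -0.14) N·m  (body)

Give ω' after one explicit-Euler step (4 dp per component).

ω' = (1.0531, 0.3875, 0.4630)

precession coupling ω×(Iω) = (-0.0048, -0.0312, 0.0312)
angular accel α = (-3.0867, -0.1567, -1.7120)
ω + α·dt = (1.0531, 0.3875, 0.4630)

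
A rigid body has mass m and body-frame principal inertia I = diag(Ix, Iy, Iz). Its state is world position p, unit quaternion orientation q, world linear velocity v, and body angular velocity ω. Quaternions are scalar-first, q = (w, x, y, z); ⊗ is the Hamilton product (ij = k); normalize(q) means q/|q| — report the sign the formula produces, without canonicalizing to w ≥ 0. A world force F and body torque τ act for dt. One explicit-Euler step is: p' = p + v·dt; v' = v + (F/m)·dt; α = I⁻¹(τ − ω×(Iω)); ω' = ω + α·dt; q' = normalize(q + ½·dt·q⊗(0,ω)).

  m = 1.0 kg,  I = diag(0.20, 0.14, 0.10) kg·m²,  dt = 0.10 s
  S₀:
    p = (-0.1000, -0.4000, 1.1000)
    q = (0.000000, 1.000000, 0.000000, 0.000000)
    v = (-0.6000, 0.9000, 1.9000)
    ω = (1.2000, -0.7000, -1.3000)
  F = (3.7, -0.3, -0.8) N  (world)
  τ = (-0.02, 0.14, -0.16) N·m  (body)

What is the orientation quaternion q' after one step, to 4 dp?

q' = (-0.0597, 0.9955, 0.0647, -0.0348)

2q̇ = q⊗(0,ω) = (-1.2000000, 0.0000000, 1.3000000, -0.7000000)
q + ½dt·q⊗(0,ω), renormalized = (-0.0597, 0.9955, 0.0647, -0.0348)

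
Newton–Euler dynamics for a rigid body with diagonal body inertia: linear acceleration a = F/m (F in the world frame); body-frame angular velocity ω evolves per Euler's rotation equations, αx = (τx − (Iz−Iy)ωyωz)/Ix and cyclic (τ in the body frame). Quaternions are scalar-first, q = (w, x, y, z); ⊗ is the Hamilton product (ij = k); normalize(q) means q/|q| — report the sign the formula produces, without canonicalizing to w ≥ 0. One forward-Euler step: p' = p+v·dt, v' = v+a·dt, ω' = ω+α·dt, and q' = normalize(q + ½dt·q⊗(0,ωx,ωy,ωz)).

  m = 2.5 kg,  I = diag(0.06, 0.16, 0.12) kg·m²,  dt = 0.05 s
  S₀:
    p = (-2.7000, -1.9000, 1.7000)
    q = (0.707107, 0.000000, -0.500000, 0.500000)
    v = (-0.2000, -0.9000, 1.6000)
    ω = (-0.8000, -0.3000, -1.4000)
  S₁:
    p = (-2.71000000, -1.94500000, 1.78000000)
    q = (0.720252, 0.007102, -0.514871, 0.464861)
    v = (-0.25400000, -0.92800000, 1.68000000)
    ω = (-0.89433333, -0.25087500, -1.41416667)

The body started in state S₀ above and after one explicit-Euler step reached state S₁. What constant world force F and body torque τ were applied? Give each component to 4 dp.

F = (-2.7000, -1.4000, 4.0000)
τ = (-0.1300, 0.0900, -0.0100)

Δv = v₁−v₀ = (-0.05400000, -0.02800000, 0.08000000)
F = m·Δv/dt = (-2.7000, -1.4000, 4.0000)
rate change Δω = (-0.09433333, 0.04912500, -0.01416667)
applied torque τ = (-0.1300, 0.0900, -0.0100)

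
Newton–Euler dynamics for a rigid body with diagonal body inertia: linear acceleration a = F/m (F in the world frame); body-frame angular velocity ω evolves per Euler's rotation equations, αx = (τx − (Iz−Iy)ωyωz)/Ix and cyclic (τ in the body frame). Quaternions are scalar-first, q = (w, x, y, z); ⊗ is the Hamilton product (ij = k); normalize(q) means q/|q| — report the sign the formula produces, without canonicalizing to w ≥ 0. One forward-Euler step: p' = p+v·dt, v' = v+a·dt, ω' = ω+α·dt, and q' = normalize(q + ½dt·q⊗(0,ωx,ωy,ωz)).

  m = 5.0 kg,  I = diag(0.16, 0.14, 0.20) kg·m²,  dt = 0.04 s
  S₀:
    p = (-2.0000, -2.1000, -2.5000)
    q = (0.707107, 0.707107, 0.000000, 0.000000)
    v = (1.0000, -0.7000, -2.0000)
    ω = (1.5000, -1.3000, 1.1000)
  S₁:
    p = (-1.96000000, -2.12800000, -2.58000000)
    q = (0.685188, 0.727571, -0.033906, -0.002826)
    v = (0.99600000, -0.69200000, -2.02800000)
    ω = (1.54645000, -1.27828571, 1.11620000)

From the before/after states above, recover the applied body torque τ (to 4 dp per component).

τ = (0.1000, 0.0100, 0.1200)

Δω = ω₁−ω₀ = (0.04645000, 0.02171429, 0.01620000)
applied torque τ = (0.1000, 0.0100, 0.1200)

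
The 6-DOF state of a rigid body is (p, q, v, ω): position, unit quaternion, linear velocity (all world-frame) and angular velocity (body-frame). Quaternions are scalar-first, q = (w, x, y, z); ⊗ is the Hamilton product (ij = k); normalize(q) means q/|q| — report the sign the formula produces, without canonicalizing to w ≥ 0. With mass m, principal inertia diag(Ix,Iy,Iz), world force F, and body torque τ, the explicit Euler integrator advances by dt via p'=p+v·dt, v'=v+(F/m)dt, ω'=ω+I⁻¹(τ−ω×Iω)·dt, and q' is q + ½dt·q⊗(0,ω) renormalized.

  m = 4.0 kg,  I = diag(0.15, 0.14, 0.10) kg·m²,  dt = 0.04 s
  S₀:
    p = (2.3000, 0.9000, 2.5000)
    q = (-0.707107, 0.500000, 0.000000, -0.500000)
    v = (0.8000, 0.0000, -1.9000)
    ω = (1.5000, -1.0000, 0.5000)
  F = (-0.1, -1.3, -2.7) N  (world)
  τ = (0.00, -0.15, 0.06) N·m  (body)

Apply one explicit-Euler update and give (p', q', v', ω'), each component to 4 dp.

p' = (2.3320, 0.9000, 2.4240)
q' = (-0.7166, 0.4685, -0.0059, -0.5167)
v' = (0.7990, -0.0130, -1.9270)
ω' = (1.4947, -1.0536, 0.5180)

new position p' = (2.3320, 0.9000, 2.4240)
v + (F/m)dt = (0.7990, -0.0130, -1.9270)
(τ − ω×Iω)/I = (-0.1333, -1.3393, 0.4500)
new body rate ω' = (1.4947, -1.0536, 0.5180)
Hamilton product q⊗(0,ω) = (-0.5000000, -1.5606605, -0.2928930, -0.8535535)
q + ½dt·q⊗(0,ω), renormalized = (-0.7166, 0.4685, -0.0059, -0.5167)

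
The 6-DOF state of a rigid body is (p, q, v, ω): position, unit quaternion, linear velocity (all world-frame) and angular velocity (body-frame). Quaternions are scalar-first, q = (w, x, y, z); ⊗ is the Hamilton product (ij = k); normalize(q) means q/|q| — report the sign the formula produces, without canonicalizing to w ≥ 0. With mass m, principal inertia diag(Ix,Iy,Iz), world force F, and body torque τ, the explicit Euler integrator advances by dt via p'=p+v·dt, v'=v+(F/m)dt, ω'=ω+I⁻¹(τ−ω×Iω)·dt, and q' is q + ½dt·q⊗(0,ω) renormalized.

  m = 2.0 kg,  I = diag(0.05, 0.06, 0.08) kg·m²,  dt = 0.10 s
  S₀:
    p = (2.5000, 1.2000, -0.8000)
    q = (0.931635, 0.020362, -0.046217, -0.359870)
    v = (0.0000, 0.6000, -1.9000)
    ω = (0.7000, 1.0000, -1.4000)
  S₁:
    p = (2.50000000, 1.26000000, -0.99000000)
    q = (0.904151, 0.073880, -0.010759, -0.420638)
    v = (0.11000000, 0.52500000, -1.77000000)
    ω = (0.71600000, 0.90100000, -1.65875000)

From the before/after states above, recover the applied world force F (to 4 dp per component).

F = (2.2000, -1.5000, 2.6000)

velocity change Δv = (0.11000000, -0.07500000, 0.13000000)
F = m·Δv/dt = (2.2000, -1.5000, 2.6000)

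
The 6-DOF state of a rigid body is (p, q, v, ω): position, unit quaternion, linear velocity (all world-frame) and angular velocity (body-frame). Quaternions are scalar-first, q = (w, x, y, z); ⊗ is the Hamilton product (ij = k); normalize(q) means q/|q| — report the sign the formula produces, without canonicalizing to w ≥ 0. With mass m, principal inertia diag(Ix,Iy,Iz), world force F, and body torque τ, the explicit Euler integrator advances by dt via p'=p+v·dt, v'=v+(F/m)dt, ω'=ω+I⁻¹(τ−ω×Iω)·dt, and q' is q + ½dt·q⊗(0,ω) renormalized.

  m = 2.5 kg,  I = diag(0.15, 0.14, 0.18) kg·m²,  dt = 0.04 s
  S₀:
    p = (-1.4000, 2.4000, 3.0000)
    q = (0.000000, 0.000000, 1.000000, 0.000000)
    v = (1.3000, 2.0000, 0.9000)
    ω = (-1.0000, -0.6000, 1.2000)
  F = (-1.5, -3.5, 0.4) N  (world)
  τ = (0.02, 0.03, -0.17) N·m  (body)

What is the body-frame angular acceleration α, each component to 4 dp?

ω×(Iω) gyroscopic = (-0.0288, 0.0360, -0.0060)
α = I⁻¹(τ − ω×Iω) = (0.3253, -0.0429, -0.9111)

α = (0.3253, -0.0429, -0.9111)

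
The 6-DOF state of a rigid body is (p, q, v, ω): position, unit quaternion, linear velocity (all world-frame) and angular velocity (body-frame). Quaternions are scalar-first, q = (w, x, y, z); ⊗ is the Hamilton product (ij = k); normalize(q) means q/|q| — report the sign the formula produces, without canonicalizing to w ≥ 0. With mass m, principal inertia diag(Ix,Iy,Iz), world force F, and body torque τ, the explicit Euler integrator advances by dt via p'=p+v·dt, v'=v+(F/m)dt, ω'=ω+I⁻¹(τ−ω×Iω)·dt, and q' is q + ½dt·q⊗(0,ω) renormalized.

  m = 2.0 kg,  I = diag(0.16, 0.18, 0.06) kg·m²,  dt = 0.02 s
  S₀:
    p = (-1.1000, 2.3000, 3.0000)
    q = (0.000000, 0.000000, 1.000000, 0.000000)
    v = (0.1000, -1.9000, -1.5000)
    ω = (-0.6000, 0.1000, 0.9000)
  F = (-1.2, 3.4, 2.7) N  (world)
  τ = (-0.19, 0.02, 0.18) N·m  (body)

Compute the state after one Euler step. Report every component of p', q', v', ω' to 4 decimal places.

precession coupling ω×(Iω) = (-0.0108, -0.0540, -0.0012)
(τ − ω×Iω)/I = (-1.1200, 0.4111, 3.0200)
ω + α·dt = (-0.6224, 0.1082, 0.9604)
q⊗(0,ω) = (-0.1000000, 0.9000000, 0.0000000, 0.6000000)
q' = normalize(q + ½dt·q⊗(0,ω)) = (-0.0010, 0.0090, 0.9999, 0.0060)
a = F/m = (-0.6000, 1.7000, 1.3500)
p' = p + v·dt = (-1.0980, 2.2620, 2.9700)
v + (F/m)dt = (0.0880, -1.8660, -1.4730)

p' = (-1.0980, 2.2620, 2.9700)
q' = (-0.0010, 0.0090, 0.9999, 0.0060)
v' = (0.0880, -1.8660, -1.4730)
ω' = (-0.6224, 0.1082, 0.9604)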